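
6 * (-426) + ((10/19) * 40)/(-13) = -631732/247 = -2557.62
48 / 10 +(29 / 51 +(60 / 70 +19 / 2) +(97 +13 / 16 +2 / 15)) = 3246461 / 28560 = 113.67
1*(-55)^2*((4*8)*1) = 96800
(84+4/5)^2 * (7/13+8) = 19955136/325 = 61400.42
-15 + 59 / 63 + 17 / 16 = -13105 / 1008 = -13.00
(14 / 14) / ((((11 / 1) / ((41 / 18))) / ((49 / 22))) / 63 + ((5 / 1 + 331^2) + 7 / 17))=239071 / 26194159855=0.00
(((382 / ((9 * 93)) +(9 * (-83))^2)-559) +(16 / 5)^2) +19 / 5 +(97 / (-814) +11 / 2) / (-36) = 9495262347943 / 17032950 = 557464.35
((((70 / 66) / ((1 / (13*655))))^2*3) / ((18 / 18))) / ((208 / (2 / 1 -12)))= -34161115625 / 2904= -11763469.57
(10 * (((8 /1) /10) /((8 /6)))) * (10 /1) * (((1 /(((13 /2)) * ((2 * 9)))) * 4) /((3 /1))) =80 /117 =0.68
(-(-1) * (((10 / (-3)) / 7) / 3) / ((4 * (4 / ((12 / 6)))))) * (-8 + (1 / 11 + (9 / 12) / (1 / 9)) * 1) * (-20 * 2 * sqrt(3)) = -425 * sqrt(3) / 462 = -1.59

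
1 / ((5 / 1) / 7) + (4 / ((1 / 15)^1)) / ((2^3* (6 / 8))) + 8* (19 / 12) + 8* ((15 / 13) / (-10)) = 4513 / 195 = 23.14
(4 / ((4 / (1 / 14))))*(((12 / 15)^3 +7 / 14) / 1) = 253 / 3500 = 0.07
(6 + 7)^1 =13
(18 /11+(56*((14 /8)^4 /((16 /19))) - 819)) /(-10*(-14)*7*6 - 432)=-1090729 /30683136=-0.04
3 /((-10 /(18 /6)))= -9 /10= -0.90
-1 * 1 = -1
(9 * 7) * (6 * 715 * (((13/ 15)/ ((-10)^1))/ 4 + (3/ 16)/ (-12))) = -1612611/ 160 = -10078.82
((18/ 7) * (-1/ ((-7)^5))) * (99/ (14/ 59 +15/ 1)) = 105138/ 105766451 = 0.00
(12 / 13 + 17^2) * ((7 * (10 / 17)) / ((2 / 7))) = 923405 / 221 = 4178.30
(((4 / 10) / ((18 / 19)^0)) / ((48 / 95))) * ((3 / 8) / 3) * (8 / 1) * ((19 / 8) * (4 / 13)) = 0.58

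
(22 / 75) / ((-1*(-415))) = 22 / 31125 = 0.00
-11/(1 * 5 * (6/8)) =-44/15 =-2.93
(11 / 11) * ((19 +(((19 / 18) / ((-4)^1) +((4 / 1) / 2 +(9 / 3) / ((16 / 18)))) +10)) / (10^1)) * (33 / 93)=3377 / 2790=1.21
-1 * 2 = -2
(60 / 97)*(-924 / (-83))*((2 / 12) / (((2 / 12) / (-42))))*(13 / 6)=-626.64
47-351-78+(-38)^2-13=1049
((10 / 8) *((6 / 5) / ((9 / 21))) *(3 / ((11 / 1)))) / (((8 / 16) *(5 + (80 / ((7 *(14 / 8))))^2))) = 16807 / 419485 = 0.04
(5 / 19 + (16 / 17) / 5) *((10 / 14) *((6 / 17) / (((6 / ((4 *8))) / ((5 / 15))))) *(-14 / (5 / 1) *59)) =-33.42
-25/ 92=-0.27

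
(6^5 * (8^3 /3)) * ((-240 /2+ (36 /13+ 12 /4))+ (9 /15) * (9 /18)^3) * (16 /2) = -1211972623.75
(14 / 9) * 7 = 98 / 9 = 10.89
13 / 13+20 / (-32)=3 / 8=0.38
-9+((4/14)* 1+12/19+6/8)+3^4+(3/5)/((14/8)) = 196867/2660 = 74.01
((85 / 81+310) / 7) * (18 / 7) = 50390 / 441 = 114.26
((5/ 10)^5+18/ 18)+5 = 6.03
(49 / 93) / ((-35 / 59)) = -413 / 465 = -0.89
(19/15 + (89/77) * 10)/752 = 14813/868560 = 0.02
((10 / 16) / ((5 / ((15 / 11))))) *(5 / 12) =25 / 352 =0.07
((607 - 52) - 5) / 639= 550 / 639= 0.86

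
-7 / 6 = -1.17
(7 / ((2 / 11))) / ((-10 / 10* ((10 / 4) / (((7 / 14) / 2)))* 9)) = -77 / 180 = -0.43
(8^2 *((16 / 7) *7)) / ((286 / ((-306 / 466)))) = -78336 / 33319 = -2.35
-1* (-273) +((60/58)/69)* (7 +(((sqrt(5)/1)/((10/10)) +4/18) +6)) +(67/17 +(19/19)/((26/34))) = 10* sqrt(5)/667 +369405469/1326663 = 278.48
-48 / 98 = -24 / 49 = -0.49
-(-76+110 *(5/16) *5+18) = -113.88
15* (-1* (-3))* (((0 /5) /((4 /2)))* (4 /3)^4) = 0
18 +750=768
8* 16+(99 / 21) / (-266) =238303 / 1862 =127.98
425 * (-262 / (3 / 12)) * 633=-281938200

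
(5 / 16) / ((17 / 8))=0.15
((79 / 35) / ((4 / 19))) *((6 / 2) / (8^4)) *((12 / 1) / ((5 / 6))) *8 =40527 / 44800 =0.90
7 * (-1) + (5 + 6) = 4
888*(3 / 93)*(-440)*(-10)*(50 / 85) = 74140.42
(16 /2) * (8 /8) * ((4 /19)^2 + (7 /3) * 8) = 162112 /1083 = 149.69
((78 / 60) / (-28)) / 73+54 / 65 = 220583 / 265720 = 0.83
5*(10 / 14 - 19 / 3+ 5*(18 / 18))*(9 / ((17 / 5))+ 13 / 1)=-2470 / 51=-48.43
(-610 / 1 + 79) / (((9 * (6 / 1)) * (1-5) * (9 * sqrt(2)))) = 59 * sqrt(2) / 432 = 0.19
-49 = -49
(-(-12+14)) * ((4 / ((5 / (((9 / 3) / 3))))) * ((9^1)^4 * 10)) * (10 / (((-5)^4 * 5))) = -209952 / 625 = -335.92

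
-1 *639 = -639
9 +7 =16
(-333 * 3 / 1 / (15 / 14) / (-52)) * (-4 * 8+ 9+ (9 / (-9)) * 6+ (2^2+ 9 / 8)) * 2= -445221 / 520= -856.19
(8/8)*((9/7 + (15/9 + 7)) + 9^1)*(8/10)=15.16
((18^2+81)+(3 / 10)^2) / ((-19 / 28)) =-283563 / 475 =-596.97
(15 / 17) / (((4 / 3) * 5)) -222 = -15087 / 68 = -221.87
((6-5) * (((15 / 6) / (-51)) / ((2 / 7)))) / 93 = -35 / 18972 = -0.00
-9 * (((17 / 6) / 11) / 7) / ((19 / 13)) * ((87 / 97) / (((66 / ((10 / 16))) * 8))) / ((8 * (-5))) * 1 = 19227 / 3196971008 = 0.00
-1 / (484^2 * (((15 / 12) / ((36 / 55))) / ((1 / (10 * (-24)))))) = 3 / 322102000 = 0.00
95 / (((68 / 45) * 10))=6.29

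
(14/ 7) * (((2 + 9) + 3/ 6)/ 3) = 7.67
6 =6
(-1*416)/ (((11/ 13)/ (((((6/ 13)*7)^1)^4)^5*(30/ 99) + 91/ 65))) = -2286908664121.95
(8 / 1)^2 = 64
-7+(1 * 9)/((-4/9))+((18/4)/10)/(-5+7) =-1081/40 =-27.02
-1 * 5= -5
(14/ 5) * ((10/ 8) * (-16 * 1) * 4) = -224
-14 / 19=-0.74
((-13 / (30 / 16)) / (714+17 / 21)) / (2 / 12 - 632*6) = 4368 / 1707576305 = 0.00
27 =27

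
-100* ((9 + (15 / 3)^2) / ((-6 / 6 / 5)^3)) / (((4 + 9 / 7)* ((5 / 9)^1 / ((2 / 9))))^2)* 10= 33320000 / 1369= 24338.93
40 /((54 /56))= 1120 /27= 41.48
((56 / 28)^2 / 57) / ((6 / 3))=2 / 57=0.04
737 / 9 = 81.89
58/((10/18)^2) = 187.92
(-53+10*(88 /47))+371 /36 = -40559 /1692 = -23.97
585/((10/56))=3276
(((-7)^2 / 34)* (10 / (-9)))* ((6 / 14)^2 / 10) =-1 / 34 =-0.03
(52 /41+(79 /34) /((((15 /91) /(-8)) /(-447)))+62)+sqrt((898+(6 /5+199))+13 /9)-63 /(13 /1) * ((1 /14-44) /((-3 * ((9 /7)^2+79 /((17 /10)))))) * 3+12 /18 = 2 * sqrt(61855) /15+549932245054799 /10896849210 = 50500.25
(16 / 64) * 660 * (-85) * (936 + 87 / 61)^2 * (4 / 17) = -10790655113700 / 3721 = -2899934188.04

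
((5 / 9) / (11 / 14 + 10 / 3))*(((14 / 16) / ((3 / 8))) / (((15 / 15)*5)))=98 / 1557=0.06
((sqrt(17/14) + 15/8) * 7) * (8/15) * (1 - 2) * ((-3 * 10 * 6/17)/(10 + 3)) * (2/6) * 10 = 160 * sqrt(238)/221 + 4200/221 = 30.17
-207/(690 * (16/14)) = -21/80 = -0.26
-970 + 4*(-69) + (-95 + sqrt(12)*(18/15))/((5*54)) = -67303/54 + 2*sqrt(3)/225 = -1246.34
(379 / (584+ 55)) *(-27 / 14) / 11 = -1137 / 10934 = -0.10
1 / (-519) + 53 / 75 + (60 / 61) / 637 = 118695636 / 168056525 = 0.71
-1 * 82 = -82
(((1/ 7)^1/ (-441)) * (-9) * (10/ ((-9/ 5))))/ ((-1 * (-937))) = -50/ 2892519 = -0.00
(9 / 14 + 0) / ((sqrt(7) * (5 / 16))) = 72 * sqrt(7) / 245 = 0.78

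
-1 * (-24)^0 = -1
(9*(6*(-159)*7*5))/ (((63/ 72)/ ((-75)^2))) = -1931850000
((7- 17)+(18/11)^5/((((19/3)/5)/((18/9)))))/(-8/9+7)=46957230/33659659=1.40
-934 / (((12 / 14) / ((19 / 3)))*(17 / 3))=-62111 / 51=-1217.86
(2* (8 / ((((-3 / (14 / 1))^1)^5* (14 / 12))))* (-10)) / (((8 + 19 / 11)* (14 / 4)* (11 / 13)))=91320320 / 8667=10536.55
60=60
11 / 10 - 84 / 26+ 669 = 666.87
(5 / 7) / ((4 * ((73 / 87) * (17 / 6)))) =1305 / 17374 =0.08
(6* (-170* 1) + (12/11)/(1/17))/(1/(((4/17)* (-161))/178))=208656/979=213.13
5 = 5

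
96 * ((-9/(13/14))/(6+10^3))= -6048/6539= -0.92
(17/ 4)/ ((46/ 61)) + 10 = 2877/ 184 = 15.64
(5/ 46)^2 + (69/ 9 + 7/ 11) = 580609/ 69828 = 8.31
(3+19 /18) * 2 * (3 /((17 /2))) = 146 /51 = 2.86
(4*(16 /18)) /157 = 32 /1413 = 0.02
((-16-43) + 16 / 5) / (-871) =0.06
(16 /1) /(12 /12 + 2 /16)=128 /9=14.22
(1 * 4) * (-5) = -20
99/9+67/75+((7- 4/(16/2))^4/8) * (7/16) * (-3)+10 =-270.97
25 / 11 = 2.27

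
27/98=0.28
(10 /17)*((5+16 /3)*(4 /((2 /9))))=1860 /17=109.41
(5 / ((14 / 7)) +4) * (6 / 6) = 13 / 2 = 6.50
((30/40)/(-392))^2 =9/2458624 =0.00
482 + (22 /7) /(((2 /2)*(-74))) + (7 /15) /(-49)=1872368 /3885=481.95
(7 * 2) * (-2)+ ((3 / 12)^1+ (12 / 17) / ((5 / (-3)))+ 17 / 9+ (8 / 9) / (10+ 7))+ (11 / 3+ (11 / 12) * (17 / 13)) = -47221 / 2210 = -21.37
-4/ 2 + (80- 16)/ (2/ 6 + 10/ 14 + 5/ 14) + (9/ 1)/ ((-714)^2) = 145575139/ 3341996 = 43.56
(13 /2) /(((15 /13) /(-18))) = -507 /5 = -101.40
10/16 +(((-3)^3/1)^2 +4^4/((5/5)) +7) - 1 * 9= 7869/8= 983.62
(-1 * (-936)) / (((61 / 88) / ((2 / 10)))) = 82368 / 305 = 270.06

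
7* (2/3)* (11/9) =154/27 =5.70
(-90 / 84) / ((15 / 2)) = -1 / 7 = -0.14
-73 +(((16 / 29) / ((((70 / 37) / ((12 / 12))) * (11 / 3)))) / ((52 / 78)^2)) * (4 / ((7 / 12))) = -5609411 / 78155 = -71.77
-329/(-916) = 329/916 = 0.36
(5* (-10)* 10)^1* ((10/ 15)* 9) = -3000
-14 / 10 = -7 / 5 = -1.40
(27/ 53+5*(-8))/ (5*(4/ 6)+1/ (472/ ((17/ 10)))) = -29636880/ 2504303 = -11.83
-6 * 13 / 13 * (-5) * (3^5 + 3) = 7380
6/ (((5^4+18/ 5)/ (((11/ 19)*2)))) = 660/ 59717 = 0.01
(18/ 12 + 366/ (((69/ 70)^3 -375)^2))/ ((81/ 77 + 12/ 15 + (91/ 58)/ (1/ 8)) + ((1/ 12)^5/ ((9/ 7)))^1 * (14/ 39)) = 1339914657748411495167056640/ 12844061848852748562187740413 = 0.10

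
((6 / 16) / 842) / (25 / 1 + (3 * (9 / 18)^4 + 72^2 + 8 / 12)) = 9 / 105280733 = 0.00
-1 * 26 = -26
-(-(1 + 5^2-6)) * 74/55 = 296/11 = 26.91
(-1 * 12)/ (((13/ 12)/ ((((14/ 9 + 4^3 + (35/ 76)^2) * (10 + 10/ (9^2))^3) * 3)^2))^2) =-12330880271506648465807630878373496171407802500000000000000/ 686842236178067956154832920697886107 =-17953002337366151770477.18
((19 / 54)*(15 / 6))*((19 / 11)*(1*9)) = 13.67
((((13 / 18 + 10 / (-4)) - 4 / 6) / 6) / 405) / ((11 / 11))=-11 / 10935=-0.00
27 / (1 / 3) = 81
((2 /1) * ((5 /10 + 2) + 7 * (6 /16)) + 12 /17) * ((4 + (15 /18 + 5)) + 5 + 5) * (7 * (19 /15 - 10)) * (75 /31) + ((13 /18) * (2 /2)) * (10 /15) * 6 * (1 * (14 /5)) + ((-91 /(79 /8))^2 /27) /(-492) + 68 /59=-48718359722831123 /1516340570760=-32128.90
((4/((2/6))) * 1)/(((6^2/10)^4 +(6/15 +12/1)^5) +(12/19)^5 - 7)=30951237500/756560618986621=0.00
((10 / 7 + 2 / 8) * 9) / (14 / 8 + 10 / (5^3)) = 3525 / 427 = 8.26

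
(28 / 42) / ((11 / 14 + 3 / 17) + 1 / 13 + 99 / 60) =61880 / 249603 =0.25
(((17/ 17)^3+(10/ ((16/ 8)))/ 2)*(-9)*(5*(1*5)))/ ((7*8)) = -225/ 16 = -14.06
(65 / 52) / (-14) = -5 / 56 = -0.09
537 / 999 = 0.54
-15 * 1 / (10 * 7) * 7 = -3 / 2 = -1.50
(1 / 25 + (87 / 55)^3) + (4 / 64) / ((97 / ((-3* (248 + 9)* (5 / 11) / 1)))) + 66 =18016142341 / 258214000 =69.77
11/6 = 1.83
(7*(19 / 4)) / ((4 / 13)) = 1729 / 16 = 108.06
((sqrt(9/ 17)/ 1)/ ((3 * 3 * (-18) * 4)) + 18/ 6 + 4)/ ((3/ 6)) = 14- sqrt(17)/ 1836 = 14.00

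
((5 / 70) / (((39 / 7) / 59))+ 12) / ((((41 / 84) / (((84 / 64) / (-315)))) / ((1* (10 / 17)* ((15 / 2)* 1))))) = -34825 / 72488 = -0.48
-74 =-74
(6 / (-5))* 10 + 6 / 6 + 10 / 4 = -17 / 2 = -8.50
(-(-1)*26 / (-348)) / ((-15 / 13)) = 169 / 2610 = 0.06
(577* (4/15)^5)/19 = 590848/14428125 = 0.04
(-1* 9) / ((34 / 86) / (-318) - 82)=123066 / 1121285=0.11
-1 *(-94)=94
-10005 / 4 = -2501.25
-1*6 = -6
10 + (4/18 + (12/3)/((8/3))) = 211/18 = 11.72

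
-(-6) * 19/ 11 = 114/ 11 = 10.36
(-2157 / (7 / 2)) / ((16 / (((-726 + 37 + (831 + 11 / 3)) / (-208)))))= 314203 / 11648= 26.97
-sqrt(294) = -7 * sqrt(6) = -17.15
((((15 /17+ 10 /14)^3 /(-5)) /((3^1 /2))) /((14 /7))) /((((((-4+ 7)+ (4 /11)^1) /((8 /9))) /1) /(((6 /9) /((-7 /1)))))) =241436800 /35352950661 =0.01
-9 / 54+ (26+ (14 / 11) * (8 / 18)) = 5227 / 198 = 26.40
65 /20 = 13 /4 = 3.25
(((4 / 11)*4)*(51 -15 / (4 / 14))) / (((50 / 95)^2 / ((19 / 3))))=-13718 / 275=-49.88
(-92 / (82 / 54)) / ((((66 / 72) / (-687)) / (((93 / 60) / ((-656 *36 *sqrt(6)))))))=-1.22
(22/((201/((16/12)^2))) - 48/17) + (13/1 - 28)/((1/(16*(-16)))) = 118010672/30753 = 3837.37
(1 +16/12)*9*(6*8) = 1008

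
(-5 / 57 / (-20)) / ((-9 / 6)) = -0.00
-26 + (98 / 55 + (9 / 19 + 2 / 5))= -4879 / 209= -23.34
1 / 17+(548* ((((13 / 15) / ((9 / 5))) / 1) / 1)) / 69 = 3.88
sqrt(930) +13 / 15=31.36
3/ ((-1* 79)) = -3/ 79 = -0.04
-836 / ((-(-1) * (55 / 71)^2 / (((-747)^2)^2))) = -119292378272136396 / 275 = -433790466444132.35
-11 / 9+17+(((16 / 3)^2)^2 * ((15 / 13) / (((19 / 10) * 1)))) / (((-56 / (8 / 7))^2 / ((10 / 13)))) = 3317062286 / 208159497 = 15.94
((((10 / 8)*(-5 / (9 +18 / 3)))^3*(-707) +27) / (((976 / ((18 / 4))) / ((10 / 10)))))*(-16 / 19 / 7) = -135031 / 3115392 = -0.04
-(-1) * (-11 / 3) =-11 / 3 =-3.67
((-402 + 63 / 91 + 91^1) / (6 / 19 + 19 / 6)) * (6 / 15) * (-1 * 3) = 2759256 / 25805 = 106.93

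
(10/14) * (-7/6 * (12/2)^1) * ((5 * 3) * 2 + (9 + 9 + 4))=-260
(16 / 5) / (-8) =-0.40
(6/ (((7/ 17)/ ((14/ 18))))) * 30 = 340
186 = 186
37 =37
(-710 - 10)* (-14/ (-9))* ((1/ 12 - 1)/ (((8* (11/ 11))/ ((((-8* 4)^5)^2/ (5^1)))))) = 86694292826882048/ 3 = 28898097608960682.67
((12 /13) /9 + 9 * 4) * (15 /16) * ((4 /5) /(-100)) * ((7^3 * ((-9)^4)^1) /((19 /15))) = -594111672 /1235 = -481062.08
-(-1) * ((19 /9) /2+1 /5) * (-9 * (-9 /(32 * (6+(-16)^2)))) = 1017 /83840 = 0.01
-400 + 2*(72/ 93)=-12352/ 31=-398.45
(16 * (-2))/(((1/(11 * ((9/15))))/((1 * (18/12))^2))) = -2376/5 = -475.20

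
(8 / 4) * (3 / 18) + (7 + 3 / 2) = 53 / 6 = 8.83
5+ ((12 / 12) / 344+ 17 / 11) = 6.55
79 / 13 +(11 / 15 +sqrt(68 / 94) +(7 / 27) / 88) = 7.66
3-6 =-3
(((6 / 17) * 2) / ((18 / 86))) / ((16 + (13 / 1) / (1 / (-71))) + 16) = -172 / 45441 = -0.00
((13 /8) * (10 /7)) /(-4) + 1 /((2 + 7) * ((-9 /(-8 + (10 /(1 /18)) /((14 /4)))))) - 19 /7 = -34753 /9072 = -3.83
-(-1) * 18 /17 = 18 /17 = 1.06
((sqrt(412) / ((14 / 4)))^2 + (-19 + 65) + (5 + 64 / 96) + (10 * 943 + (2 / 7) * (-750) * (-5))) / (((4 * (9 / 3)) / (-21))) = -1556249 / 84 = -18526.77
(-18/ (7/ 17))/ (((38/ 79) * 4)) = -12087/ 532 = -22.72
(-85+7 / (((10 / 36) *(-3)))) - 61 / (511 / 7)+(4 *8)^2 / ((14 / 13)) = 2188668 / 2555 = 856.62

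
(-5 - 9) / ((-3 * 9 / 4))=56 / 27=2.07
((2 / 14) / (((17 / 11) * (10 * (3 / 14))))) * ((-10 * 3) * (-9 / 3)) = 66 / 17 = 3.88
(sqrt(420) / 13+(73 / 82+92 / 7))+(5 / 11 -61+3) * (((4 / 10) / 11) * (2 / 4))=2 * sqrt(105) / 13+4509933 / 347270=14.56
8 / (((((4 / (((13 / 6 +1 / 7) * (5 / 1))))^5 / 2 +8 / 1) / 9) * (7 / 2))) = 2.57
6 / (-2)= -3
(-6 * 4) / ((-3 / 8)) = 64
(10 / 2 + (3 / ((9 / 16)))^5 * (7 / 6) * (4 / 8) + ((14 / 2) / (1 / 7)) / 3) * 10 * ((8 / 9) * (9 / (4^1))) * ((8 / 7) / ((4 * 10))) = 7402240 / 5103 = 1450.57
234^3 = 12812904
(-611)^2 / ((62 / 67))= 25012507 / 62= 403427.53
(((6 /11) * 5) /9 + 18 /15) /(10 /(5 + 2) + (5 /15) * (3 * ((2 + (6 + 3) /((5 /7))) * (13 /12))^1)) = 6944 /79673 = 0.09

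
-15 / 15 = -1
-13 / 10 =-1.30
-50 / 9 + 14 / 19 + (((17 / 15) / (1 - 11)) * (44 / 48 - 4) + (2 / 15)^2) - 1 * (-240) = 2685253 / 11400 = 235.55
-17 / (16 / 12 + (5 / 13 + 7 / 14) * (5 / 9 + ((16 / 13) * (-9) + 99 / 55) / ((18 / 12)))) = 258570 / 55459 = 4.66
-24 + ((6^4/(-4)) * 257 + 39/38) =-3165057/38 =-83290.97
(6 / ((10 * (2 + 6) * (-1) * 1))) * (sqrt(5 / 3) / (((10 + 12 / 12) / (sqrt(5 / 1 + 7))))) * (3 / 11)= -9 * sqrt(5) / 2420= -0.01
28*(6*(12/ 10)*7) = 7056/ 5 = 1411.20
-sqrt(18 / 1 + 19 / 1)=-6.08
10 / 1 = 10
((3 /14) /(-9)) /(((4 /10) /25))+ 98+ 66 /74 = 302731 /3108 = 97.40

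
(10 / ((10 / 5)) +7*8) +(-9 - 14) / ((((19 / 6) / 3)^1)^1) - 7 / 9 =6572 / 171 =38.43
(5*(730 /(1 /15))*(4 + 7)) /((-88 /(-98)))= 1341375 /2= 670687.50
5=5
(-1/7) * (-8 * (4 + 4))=64/7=9.14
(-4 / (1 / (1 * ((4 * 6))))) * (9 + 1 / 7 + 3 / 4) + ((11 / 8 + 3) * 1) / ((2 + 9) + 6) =-903883 / 952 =-949.46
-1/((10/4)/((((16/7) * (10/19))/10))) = -0.05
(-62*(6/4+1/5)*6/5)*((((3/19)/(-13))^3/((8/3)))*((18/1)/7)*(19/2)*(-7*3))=-0.04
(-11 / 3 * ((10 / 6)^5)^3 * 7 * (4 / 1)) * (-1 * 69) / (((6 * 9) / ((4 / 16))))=54046630859375 / 774840978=69751.90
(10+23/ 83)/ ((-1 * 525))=-0.02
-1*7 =-7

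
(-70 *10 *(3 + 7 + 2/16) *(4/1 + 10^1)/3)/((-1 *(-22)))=-33075/22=-1503.41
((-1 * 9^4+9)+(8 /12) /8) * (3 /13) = -78623 /52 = -1511.98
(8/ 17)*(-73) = -584/ 17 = -34.35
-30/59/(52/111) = -1665/1534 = -1.09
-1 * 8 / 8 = -1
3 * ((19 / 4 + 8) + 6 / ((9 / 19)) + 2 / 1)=329 / 4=82.25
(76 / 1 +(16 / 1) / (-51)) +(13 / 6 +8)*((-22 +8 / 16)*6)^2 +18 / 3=17265049 / 102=169265.19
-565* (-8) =4520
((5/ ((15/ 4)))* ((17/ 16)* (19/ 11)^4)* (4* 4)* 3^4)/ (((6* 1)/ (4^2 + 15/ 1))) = 1236225006/ 14641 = 84435.83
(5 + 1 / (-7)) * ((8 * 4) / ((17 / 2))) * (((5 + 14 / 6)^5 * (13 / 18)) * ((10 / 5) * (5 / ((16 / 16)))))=42878218240 / 15309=2800850.37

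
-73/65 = -1.12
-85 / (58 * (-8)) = 85 / 464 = 0.18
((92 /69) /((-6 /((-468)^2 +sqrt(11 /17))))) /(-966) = sqrt(187) /73899 +8112 /161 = 50.39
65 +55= 120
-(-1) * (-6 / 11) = -6 / 11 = -0.55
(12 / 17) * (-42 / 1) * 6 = -3024 / 17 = -177.88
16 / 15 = 1.07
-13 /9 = -1.44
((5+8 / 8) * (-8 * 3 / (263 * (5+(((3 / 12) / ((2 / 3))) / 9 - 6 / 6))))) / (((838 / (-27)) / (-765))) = -35691840 / 10689109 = -3.34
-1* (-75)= 75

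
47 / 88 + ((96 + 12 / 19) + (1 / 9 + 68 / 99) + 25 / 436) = 160777163 / 1640232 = 98.02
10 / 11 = 0.91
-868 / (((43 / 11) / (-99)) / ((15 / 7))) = 2025540 / 43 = 47105.58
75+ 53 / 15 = 78.53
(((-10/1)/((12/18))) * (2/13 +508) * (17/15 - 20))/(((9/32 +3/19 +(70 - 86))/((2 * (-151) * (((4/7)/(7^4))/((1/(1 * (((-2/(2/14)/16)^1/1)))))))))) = -171634872384/295306193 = -581.21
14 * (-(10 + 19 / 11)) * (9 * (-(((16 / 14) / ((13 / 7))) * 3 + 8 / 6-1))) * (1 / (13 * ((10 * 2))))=46053 / 3718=12.39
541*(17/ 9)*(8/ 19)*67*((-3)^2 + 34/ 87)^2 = 173181496552/ 68121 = 2542262.98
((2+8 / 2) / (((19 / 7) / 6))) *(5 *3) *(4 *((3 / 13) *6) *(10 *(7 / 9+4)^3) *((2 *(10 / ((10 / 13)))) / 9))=1780956800 / 513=3471650.68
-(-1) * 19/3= 19/3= 6.33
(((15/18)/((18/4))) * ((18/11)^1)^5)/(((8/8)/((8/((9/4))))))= 1244160/161051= 7.73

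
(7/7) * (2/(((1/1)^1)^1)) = 2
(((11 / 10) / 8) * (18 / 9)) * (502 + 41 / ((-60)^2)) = 19879651 / 144000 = 138.05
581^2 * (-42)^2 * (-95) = -56568472380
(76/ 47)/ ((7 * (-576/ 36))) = -19/ 1316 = -0.01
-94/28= -47/14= -3.36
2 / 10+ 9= 46 / 5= 9.20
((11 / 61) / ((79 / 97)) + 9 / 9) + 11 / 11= 10705 / 4819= 2.22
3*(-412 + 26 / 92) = -56817 / 46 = -1235.15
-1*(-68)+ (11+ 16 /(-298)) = 11763 /149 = 78.95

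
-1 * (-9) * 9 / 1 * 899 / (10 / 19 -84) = -1383561 / 1586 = -872.36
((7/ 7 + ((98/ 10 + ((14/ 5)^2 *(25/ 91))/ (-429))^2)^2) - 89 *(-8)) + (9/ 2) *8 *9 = 6192395112159944452846/ 604620120236900625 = 10241.79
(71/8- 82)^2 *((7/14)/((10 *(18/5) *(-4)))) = -38025/2048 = -18.57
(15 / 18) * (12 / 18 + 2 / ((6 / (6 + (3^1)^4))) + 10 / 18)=680 / 27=25.19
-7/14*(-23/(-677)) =-23/1354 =-0.02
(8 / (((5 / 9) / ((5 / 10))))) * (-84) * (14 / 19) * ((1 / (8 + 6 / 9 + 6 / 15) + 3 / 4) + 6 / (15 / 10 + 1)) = -11732364 / 8075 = -1452.92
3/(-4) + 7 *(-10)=-283/4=-70.75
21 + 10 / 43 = 913 / 43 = 21.23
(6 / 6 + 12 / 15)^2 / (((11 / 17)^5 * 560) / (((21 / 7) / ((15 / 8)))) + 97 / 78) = 0.08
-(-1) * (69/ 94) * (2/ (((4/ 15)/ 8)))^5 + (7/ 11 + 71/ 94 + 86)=590198490363/ 1034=570791576.75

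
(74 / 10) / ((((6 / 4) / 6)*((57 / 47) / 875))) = 1217300 / 57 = 21356.14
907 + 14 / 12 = 5449 / 6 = 908.17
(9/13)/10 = 9/130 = 0.07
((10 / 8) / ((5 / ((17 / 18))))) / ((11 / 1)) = 17 / 792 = 0.02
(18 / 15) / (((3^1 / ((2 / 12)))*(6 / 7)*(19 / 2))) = 7 / 855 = 0.01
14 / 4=7 / 2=3.50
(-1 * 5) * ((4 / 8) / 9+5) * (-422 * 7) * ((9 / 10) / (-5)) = -134407 / 10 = -13440.70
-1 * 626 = -626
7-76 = -69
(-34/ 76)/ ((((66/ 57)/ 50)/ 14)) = -2975/ 11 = -270.45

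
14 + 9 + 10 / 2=28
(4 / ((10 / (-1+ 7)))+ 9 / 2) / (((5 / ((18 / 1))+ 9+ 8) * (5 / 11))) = 6831 / 7775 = 0.88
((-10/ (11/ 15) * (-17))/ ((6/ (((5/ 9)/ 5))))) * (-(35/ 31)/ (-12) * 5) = 74375/ 36828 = 2.02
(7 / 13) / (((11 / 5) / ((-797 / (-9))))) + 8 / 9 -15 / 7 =183968 / 9009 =20.42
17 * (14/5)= 238/5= 47.60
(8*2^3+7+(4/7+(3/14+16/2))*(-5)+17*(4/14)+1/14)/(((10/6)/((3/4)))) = 72/5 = 14.40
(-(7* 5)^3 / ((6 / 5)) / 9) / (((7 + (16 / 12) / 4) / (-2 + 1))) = 214375 / 396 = 541.35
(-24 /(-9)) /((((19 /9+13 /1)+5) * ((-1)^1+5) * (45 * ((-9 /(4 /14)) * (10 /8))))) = -16 /855225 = -0.00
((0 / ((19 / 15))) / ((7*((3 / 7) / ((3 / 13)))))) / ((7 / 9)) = 0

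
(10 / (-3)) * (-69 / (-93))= -230 / 93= -2.47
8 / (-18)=-4 / 9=-0.44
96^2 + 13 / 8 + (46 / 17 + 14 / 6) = 3762847 / 408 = 9222.66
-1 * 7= -7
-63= -63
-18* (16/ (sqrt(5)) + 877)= -15914.80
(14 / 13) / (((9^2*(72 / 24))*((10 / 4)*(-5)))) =-28 / 78975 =-0.00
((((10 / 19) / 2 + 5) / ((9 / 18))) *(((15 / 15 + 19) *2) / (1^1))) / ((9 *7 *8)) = 1000 / 1197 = 0.84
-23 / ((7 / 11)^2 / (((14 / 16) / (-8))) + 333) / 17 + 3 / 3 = 674582 / 677365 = 1.00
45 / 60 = 3 / 4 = 0.75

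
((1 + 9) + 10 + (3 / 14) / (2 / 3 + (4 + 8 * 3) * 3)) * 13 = 924677 / 3556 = 260.03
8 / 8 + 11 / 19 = 30 / 19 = 1.58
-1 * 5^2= -25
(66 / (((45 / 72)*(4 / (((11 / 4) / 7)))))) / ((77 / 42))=5.66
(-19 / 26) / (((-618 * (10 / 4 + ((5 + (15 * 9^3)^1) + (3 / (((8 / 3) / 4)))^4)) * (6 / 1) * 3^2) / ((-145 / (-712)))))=0.00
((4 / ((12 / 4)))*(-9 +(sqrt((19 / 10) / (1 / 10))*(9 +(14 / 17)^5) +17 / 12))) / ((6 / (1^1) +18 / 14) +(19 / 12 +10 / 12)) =-2548 / 2445 +1491452144*sqrt(19) / 1157183455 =4.58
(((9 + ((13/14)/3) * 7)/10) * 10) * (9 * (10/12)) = 335/4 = 83.75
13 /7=1.86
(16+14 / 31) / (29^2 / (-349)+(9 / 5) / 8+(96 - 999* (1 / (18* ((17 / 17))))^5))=0.18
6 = 6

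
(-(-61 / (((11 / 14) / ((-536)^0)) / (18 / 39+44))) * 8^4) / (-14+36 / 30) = -157955840 / 143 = -1104586.29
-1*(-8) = 8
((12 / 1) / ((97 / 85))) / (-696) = -85 / 5626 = -0.02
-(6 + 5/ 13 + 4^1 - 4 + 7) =-174/ 13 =-13.38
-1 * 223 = -223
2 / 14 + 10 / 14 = 6 / 7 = 0.86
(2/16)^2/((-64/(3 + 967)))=-485/2048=-0.24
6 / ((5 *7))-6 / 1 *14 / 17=-2838 / 595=-4.77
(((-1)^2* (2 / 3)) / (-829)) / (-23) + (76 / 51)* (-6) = -8694518 / 972417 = -8.94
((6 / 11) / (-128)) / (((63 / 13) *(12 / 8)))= -0.00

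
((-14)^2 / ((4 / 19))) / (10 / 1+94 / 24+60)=11172 / 887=12.60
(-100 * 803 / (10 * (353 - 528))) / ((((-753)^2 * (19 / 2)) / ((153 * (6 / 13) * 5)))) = 327624 / 108928729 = 0.00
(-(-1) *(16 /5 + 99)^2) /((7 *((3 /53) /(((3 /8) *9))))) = 17793531 /200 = 88967.66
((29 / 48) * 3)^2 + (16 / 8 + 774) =199497 / 256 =779.29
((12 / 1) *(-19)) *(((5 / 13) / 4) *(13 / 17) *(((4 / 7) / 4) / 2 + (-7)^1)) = 27645 / 238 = 116.16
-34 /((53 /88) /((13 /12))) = -9724 /159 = -61.16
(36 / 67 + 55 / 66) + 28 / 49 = 5465 / 2814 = 1.94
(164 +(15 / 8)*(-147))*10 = -1116.25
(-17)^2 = 289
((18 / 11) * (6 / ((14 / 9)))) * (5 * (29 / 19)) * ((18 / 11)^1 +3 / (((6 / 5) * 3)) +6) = 6565455 / 16093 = 407.97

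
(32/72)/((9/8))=32/81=0.40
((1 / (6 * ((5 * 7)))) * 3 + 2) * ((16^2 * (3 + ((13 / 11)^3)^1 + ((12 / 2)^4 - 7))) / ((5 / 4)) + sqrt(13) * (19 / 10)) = 533677.95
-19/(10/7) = -133/10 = -13.30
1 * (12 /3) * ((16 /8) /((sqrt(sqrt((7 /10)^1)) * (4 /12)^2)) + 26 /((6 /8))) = 72 * 10^(1 /4) * 7^(3 /4) /7 + 416 /3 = 217.38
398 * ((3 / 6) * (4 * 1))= 796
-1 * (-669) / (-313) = -669 / 313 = -2.14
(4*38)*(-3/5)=-456/5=-91.20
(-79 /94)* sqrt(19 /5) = -79* sqrt(95) /470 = -1.64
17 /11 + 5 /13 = 276 /143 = 1.93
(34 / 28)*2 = 17 / 7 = 2.43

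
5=5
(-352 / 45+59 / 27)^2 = 31.78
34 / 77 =0.44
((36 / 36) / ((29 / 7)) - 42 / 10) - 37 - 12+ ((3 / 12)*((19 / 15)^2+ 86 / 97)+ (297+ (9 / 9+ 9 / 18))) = 623213753 / 2531700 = 246.16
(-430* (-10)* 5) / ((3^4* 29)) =21500 / 2349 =9.15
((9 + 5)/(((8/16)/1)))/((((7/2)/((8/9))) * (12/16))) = 256/27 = 9.48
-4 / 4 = -1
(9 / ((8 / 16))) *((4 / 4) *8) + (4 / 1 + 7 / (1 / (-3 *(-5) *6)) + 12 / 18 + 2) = 780.67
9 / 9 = 1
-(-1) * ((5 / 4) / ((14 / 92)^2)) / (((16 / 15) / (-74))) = -3744.83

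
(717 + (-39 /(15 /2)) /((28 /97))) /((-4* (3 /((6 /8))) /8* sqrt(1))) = -48929 /140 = -349.49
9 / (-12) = -3 / 4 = -0.75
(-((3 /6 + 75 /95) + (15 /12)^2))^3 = -651714363 /28094464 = -23.20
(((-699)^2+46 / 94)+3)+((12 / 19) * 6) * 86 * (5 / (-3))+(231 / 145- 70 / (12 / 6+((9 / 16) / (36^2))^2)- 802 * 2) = 668696999661660184 / 1374720621005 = 486423.92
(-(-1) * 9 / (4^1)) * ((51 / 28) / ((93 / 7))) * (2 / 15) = 51 / 1240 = 0.04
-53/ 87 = -0.61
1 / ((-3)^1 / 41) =-41 / 3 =-13.67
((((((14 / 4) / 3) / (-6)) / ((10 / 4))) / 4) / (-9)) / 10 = 7 / 32400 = 0.00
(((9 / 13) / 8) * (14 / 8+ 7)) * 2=315 / 208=1.51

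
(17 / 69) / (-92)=-17 / 6348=-0.00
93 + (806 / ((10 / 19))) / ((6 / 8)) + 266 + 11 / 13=468334 / 195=2401.71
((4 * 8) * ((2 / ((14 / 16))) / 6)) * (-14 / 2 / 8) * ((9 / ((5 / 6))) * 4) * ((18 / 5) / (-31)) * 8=428.10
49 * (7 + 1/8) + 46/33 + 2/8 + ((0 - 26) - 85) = 63299/264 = 239.77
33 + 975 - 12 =996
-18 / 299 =-0.06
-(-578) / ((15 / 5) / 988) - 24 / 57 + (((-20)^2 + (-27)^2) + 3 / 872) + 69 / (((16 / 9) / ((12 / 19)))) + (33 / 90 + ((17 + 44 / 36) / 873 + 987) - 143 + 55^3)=358727.15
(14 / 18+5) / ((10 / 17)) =442 / 45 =9.82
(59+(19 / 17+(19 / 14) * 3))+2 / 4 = 7698 / 119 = 64.69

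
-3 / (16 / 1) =-3 / 16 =-0.19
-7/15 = -0.47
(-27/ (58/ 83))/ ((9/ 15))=-3735/ 58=-64.40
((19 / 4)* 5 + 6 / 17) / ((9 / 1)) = 1639 / 612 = 2.68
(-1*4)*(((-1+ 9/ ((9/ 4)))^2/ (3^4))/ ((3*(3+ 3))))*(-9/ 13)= 2/ 117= 0.02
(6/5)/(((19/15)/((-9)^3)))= -690.63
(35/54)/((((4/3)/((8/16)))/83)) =2905/144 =20.17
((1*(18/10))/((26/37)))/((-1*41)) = -333/5330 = -0.06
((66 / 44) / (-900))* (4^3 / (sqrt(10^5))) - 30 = -30 - sqrt(10) / 9375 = -30.00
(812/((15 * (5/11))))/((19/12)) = 35728/475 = 75.22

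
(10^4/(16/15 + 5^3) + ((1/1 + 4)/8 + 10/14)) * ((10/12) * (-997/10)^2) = 566043395095/847168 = 668159.56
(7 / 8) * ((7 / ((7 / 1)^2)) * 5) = 5 / 8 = 0.62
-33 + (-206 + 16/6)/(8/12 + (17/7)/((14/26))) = -55003/761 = -72.28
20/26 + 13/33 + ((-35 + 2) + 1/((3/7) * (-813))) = -11104955/348777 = -31.84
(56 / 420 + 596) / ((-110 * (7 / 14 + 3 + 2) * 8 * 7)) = -4471 / 254100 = -0.02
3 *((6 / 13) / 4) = 9 / 26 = 0.35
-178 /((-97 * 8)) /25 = 89 /9700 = 0.01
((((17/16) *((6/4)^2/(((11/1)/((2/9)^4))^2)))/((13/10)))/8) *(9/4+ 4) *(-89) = -189125/30094440948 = -0.00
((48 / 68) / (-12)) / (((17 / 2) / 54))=-108 / 289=-0.37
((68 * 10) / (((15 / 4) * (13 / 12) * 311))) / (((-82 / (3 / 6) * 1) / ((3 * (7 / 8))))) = -1428 / 165763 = -0.01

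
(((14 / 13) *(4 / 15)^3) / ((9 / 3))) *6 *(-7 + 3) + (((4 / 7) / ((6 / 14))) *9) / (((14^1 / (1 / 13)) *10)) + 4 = 1180349 / 307125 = 3.84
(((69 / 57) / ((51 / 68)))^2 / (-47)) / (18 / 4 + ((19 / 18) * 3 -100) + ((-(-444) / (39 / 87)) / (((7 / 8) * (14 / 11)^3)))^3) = -257384382747773008 / 768642506308234034299552179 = -0.00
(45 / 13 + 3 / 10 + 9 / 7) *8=18372 / 455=40.38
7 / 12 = 0.58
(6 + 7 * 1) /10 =13 /10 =1.30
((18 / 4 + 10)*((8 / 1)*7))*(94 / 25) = 76328 / 25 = 3053.12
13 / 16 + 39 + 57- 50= 749 / 16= 46.81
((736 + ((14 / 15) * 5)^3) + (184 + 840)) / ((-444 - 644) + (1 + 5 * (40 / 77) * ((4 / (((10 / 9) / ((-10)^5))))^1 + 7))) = -3870328 / 1946222073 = -0.00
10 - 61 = -51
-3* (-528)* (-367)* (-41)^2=-977212368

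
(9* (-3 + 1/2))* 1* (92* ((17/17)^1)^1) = -2070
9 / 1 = 9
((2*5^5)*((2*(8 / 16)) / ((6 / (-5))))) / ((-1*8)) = 15625 / 24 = 651.04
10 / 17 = 0.59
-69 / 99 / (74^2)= -23 / 180708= -0.00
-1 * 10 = -10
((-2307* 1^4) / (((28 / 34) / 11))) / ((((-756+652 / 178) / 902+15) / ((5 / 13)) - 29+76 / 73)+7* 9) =-2106819645205 / 4913929552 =-428.74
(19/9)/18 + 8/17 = 1619/2754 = 0.59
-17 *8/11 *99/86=-612/43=-14.23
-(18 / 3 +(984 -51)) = -939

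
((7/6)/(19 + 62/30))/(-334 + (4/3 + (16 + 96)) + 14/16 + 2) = -0.00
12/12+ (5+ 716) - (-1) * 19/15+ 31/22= 239143/330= 724.68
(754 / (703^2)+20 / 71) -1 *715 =-25078582171 / 35088839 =-714.72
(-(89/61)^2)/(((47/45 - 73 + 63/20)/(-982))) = -280023192/9216917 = -30.38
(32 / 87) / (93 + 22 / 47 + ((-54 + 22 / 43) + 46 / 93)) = 2004832 / 220610917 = 0.01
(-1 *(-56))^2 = 3136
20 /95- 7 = -129 /19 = -6.79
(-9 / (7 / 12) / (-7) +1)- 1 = 108 / 49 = 2.20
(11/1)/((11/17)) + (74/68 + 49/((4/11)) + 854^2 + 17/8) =99208051/136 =729470.96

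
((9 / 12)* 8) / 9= 2 / 3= 0.67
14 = 14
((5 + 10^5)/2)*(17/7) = 121434.64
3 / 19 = 0.16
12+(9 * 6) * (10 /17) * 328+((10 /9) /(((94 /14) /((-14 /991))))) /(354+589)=70095999682016 /6720082983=10430.82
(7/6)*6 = 7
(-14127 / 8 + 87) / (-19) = 13431 / 152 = 88.36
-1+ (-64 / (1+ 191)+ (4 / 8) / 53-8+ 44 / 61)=-166873 / 19398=-8.60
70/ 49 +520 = 3650/ 7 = 521.43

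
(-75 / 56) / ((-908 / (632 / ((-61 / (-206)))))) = 610275 / 193858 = 3.15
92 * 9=828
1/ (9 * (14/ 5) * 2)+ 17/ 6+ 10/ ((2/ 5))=7019/ 252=27.85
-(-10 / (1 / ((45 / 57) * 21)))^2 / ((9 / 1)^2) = -122500 / 361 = -339.34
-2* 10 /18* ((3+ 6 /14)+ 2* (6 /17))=-1640 /357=-4.59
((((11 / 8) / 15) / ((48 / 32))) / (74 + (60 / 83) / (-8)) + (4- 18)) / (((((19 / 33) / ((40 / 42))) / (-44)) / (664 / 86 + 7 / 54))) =3171712490804 / 396521811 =7998.83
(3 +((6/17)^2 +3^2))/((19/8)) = 28032/5491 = 5.11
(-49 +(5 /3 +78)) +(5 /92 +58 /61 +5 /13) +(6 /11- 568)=-1288996615 /2407548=-535.40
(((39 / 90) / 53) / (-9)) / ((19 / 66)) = -143 / 45315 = -0.00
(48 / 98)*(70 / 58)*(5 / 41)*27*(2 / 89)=32400 / 740747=0.04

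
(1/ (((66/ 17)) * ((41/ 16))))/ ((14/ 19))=1292/ 9471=0.14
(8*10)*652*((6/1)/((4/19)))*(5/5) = 1486560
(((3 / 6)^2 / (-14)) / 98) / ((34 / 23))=-23 / 186592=-0.00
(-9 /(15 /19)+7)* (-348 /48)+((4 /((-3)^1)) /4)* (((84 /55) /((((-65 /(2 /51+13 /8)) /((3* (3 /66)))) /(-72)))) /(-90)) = 213268981 /6685250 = 31.90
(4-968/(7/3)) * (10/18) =-14380/63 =-228.25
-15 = -15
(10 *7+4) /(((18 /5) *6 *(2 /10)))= 925 /54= 17.13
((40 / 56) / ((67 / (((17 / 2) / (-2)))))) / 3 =-85 / 5628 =-0.02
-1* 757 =-757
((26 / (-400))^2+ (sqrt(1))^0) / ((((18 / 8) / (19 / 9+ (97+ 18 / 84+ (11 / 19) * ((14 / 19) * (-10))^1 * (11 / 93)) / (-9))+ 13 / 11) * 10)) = 0.11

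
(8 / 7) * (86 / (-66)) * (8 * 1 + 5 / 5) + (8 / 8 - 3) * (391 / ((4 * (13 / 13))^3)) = -63131 / 2464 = -25.62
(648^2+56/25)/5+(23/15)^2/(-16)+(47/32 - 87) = 3020240513/36000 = 83895.57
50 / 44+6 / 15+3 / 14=674 / 385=1.75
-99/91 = -1.09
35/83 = 0.42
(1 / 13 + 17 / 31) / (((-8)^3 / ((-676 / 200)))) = 819 / 198400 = 0.00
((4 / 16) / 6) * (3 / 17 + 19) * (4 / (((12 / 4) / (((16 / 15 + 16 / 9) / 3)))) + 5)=413531 / 82620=5.01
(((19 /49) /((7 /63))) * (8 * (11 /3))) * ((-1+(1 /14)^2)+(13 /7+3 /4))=396264 /2401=165.04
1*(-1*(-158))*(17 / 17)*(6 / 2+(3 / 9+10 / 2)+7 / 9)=12956 / 9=1439.56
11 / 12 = 0.92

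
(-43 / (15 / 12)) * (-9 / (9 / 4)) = 688 / 5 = 137.60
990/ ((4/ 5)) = 1237.50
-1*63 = -63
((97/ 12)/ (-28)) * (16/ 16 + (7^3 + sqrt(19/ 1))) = -4171/ 42 - 97 * sqrt(19)/ 336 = -100.57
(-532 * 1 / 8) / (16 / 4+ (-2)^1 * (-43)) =-133 / 180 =-0.74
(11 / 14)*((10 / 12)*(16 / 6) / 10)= 11 / 63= 0.17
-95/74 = -1.28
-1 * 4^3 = -64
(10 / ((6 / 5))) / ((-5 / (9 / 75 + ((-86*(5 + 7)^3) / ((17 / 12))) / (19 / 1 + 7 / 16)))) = 237767513 / 26435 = 8994.42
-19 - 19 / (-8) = -16.62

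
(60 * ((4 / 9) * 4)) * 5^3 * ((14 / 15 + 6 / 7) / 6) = 752000 / 189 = 3978.84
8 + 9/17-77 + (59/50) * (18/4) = -107373/1700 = -63.16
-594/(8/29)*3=-6459.75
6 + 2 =8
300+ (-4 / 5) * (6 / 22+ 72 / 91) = 299448 / 1001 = 299.15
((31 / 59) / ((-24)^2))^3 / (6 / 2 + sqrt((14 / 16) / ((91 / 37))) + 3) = 387283 / 3031131890958336 - 29791 * sqrt(962) / 72747165383000064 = 0.00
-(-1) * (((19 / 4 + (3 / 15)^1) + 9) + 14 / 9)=15.51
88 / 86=1.02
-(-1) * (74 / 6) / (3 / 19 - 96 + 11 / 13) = -9139 / 70392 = -0.13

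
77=77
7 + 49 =56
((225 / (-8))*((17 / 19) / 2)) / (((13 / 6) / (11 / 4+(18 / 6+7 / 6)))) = -317475 / 7904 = -40.17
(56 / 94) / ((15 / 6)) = 56 / 235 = 0.24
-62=-62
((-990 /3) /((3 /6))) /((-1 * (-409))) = -660 /409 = -1.61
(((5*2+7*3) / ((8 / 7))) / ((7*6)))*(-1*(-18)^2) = -837 / 4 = -209.25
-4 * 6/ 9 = -8/ 3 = -2.67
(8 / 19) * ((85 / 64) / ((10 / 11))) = 187 / 304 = 0.62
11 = 11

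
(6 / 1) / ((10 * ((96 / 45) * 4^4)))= 9 / 8192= 0.00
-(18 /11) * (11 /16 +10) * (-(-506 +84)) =-324729 /44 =-7380.20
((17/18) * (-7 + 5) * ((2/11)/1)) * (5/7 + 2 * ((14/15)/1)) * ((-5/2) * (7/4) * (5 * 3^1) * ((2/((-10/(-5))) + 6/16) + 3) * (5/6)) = 4031125/19008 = 212.08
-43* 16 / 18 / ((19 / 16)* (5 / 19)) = -5504 / 45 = -122.31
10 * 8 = 80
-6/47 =-0.13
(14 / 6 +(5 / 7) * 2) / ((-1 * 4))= -79 / 84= -0.94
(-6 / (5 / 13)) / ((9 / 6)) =-52 / 5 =-10.40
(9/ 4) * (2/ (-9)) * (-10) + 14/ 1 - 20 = -1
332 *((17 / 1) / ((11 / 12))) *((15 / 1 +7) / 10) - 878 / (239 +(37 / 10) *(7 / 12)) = 1959453792 / 144695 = 13541.96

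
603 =603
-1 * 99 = -99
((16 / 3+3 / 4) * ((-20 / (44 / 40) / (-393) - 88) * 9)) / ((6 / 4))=-13878176 / 4323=-3210.31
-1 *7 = -7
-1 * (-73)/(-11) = -73/11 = -6.64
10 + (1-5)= 6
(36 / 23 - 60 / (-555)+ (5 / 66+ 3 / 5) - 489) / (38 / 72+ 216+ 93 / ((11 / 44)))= -819997062 / 991657535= -0.83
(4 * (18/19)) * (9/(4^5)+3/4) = 6993/2432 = 2.88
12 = 12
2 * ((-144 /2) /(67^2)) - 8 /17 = -38360 /76313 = -0.50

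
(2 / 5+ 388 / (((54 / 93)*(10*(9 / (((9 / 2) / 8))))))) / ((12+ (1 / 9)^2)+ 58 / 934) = 2769777 / 7307840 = 0.38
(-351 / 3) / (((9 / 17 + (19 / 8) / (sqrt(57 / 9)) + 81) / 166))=-9762584832 / 40975757 + 14967888 * sqrt(57) / 40975757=-235.49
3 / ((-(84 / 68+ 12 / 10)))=-85 / 69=-1.23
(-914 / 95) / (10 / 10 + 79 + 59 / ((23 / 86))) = -10511 / 328415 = -0.03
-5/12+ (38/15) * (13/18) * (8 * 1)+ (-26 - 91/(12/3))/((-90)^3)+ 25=7624453/194400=39.22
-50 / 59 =-0.85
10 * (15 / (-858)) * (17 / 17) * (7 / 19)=-175 / 2717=-0.06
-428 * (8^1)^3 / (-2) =109568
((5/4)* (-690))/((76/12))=-5175/38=-136.18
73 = 73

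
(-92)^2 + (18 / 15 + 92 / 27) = 1143262 / 135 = 8468.61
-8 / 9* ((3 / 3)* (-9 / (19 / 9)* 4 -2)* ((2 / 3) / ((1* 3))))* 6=11584 / 513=22.58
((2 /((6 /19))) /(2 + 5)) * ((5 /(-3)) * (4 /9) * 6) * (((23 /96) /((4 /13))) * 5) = -15.66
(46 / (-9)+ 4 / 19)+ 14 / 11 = -6824 / 1881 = -3.63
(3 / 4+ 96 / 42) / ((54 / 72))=85 / 21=4.05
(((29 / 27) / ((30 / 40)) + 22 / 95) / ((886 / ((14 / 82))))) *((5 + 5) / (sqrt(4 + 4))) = 44807 *sqrt(2) / 55905714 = 0.00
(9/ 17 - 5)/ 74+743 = 467309/ 629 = 742.94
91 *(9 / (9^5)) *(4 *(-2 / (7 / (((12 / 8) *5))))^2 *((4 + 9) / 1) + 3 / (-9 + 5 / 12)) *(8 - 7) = 64376 / 19467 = 3.31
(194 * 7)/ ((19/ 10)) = 13580/ 19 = 714.74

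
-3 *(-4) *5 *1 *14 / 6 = 140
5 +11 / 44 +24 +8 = 149 / 4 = 37.25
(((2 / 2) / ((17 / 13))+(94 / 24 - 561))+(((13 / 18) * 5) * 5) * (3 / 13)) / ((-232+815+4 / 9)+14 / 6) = -337917 / 358496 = -0.94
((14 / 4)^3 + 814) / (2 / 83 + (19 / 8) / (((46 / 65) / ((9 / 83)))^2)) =99926185020 / 9312323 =10730.53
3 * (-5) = -15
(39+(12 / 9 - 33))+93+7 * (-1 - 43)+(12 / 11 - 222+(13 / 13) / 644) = -9108059 / 21252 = -428.57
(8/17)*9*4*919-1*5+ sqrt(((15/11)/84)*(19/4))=sqrt(7315)/308+ 264587/17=15564.22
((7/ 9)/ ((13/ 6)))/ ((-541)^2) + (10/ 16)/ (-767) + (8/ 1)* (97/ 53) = 4180601022877/ 285546607944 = 14.64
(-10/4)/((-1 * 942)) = 5/1884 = 0.00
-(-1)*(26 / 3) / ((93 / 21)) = 182 / 93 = 1.96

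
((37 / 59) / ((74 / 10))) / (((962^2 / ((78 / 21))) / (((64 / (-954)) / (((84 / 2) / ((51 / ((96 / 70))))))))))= -425 / 21036160782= -0.00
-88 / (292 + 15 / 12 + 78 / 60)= -1760 / 5891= -0.30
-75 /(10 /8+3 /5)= -1500 /37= -40.54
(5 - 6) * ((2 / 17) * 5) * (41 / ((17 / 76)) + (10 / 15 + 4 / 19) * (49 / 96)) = -42731005 / 395352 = -108.08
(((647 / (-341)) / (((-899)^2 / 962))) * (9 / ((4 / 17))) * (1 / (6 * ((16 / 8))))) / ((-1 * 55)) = 15871557 / 121262478040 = 0.00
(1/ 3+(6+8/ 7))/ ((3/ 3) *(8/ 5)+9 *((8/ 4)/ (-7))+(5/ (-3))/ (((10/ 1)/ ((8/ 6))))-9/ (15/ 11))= -471/ 491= -0.96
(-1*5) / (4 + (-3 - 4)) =5 / 3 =1.67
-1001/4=-250.25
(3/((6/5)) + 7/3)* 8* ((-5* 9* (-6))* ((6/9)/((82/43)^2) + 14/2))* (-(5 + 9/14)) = -4979557230/11767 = -423179.84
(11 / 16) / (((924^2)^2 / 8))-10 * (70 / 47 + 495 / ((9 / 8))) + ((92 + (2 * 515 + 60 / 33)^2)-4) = 6604816727074148399 / 6229067733504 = 1060321.87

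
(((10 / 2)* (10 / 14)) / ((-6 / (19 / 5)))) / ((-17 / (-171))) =-5415 / 238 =-22.75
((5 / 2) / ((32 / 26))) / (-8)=-0.25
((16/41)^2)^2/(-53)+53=7937497113/149765333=53.00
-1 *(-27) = 27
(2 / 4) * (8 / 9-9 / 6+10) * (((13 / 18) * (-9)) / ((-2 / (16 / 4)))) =2197 / 36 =61.03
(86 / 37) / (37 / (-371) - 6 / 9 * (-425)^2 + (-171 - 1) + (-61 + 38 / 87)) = -1387911 / 72042670622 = -0.00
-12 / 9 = -4 / 3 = -1.33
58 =58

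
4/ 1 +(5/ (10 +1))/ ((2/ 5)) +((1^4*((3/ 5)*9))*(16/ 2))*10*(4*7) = 12101.14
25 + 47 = 72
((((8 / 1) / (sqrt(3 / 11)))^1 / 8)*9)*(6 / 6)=17.23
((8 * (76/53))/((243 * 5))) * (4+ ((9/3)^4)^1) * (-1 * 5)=-51680/12879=-4.01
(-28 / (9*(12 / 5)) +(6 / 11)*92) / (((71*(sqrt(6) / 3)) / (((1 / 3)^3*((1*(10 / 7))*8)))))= 580760*sqrt(6) / 3985443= 0.36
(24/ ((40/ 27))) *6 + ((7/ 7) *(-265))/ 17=81.61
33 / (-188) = -33 / 188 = -0.18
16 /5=3.20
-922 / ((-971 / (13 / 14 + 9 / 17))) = 159967 / 115549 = 1.38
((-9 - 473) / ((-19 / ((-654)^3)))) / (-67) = 134828059248 / 1273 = 105913636.49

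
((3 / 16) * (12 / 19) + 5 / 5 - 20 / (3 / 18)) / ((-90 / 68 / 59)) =1812421 / 342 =5299.48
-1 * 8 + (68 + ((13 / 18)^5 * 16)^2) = 974686748089 / 13947137604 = 69.88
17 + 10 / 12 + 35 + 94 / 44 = 1814 / 33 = 54.97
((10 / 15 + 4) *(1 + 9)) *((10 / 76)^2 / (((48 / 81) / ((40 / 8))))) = 39375 / 5776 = 6.82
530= 530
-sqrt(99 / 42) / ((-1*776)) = sqrt(462) / 10864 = 0.00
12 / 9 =4 / 3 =1.33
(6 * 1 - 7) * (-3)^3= 27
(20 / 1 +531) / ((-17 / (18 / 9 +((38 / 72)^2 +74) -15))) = -43758767 / 22032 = -1986.15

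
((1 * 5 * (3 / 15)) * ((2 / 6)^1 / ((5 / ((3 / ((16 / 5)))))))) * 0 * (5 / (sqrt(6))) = 0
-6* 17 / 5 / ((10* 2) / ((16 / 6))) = -68 / 25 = -2.72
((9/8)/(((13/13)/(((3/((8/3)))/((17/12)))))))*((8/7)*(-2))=-243/119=-2.04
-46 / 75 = -0.61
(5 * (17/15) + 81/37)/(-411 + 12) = -872/44289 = -0.02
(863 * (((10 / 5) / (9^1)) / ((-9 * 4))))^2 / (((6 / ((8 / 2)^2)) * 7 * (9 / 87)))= 43196602 / 413343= 104.51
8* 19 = 152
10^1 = 10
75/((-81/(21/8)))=-175/72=-2.43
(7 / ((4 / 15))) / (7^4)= 15 / 1372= 0.01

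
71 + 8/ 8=72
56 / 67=0.84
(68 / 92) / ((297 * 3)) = 0.00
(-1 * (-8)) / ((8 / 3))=3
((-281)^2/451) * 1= 78961/451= 175.08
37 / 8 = 4.62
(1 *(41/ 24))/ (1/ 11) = 451/ 24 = 18.79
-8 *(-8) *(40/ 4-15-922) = -59328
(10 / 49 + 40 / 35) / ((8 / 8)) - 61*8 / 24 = -2791 / 147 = -18.99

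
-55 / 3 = -18.33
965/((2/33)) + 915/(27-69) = 111305/7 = 15900.71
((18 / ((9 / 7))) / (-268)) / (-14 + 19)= -0.01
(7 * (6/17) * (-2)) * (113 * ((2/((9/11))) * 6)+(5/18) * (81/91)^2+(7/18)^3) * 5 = -400270189055/9773946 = -40952.77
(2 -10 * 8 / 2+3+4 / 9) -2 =-329 / 9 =-36.56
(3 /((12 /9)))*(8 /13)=18 /13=1.38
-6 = -6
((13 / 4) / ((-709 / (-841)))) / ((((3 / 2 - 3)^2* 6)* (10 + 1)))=10933 / 421146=0.03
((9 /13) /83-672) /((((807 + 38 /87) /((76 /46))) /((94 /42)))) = -37554741726 /12203238593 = -3.08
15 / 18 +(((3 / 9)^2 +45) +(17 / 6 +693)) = 741.78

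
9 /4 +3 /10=51 /20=2.55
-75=-75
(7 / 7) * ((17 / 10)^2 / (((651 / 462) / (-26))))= -41327 / 775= -53.33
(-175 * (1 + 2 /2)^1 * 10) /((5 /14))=-9800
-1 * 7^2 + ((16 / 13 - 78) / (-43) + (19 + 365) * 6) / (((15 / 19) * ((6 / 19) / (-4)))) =-37044.04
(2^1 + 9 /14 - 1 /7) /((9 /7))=35 /18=1.94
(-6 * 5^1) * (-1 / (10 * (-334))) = -3 / 334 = -0.01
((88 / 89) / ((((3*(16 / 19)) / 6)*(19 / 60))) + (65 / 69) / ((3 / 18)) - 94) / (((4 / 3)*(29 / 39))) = -4845789 / 59363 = -81.63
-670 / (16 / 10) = -1675 / 4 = -418.75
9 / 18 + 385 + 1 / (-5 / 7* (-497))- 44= 242467 / 710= 341.50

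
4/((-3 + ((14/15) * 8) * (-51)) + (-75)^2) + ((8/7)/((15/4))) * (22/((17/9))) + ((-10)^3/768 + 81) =83.25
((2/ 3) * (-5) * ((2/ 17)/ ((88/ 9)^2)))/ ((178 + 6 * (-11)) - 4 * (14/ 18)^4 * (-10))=-885735/ 27345659264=-0.00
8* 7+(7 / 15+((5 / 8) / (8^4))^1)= 27754571 / 491520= 56.47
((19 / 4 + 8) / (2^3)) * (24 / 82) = 153 / 328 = 0.47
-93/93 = -1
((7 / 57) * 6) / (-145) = -14 / 2755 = -0.01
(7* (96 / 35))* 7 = 672 / 5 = 134.40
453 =453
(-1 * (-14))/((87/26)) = 364/87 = 4.18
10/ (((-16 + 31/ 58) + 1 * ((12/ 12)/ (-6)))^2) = 7569/ 184960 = 0.04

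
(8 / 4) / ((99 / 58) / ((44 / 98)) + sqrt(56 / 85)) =0.43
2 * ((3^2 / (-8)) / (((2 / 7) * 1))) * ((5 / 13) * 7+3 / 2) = -6867 / 208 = -33.01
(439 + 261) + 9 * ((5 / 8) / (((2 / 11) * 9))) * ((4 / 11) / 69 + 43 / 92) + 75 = 3429575 / 4416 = 776.62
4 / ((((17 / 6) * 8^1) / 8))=24 / 17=1.41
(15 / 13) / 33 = 5 / 143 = 0.03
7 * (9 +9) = 126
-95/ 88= -1.08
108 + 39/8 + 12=999/8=124.88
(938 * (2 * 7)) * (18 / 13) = 236376 / 13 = 18182.77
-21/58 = -0.36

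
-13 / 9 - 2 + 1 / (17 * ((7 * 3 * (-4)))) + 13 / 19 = -224729 / 81396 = -2.76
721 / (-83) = -721 / 83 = -8.69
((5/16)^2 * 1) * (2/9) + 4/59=6083/67968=0.09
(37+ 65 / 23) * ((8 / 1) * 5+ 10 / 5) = 38472 / 23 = 1672.70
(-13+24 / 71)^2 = 808201 / 5041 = 160.33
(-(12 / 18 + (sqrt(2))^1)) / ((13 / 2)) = -2 * sqrt(2) / 13 -4 / 39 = -0.32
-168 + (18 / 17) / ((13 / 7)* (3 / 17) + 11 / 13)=-151725 / 908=-167.10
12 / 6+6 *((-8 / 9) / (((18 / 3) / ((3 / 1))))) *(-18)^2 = -862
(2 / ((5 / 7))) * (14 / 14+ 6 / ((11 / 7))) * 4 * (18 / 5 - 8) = -5936 / 25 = -237.44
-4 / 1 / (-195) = 4 / 195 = 0.02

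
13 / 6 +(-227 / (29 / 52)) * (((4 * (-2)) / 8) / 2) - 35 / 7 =34919 / 174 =200.68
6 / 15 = 0.40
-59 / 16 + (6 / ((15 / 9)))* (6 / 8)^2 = -133 / 80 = -1.66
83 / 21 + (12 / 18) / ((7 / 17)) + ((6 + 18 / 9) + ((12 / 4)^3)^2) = 5198 / 7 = 742.57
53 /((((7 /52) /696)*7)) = 39146.45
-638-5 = -643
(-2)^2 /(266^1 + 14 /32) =64 /4263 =0.02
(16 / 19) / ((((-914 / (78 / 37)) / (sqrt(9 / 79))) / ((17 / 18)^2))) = -15028 * sqrt(79) / 228423681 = -0.00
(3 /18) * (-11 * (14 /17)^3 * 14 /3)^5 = -6737428102248771288066162688 /2086706404550655713097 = -3228737.92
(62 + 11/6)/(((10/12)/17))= 6511/5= 1302.20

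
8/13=0.62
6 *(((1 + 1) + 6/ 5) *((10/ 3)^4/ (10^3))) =64/ 27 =2.37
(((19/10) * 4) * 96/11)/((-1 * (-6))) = 608/55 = 11.05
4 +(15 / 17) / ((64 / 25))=4727 / 1088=4.34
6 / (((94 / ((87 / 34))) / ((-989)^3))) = -252481395609 / 1598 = -157998370.22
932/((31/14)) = 420.90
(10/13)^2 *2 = 200/169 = 1.18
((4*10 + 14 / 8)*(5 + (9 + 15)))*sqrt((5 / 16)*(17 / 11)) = 4843*sqrt(935) / 176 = 841.41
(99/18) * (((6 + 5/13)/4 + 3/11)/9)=1069/936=1.14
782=782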